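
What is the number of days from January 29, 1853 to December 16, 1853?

321

January 1853: 31 − 29 = 2 days remain.
Then 10 full months totalling 303 days.
December 1–16, 1853: 16 days.
Total: 2 + 303 + 16 = 321 days.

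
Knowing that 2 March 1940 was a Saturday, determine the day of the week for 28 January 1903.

Wednesday

Count forward from the earlier date (January 28, 1903) to the later (March 2, 1940):
Day-of-year of January 28, 1903: 28.
Day-of-year of March 2, 1940: 62.
1903 has 365 days, so 365 − 28 = 337 days remain in 1903.
Full years 1904–1939: 27 common + 9 leap = 27×365 + 9×366 = 13149 days.
Total: 337 + 13149 + 62 = 13548 days.
13548 mod 7 = 3, so 3 days before Saturday is Wednesday.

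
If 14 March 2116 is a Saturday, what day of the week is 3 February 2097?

Sunday

Count forward from the earlier date (February 3, 2097) to the later (March 14, 2116):
From February 3, 2097 to February 3, 2116: 19 years, of which 3 contain a Feb 29 — 16×365 + 3×366 = 6938 days.
(2100 is not a leap year (divisible by 100 but not 400).)
February 2116: 29 − 3 = 26 days remain (2116 is a leap year, so February has 29 days).
March 1–14, 2116: 14 days.
Residual: 40 days.
Total: 6978 days.
6978 mod 7 = 6, so 6 days before Saturday is Sunday.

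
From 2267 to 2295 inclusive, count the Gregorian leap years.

Years divisible by 4 in [2267, 2295]: 2268, 2272, 2276, 2280, 2284, 2288, 2292.
No century exceptions apply. Count: 7.

7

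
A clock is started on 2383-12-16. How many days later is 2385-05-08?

December 16, 2383 → December 16, 2384: 366 days (2384 is a leap year).
December 2384: 31 − 16 = 15 days remain.
Then January (31), February 2385 (28), March (31), April (30): 31 + 28 + 31 + 30 = 120 days.
May 1–8, 2385: 8 days.
Residual: 143 days.
Total: 509 days.

509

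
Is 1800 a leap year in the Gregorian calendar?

1800 is not a leap year (divisible by 100 but not 400).

No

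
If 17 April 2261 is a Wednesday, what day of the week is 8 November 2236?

Count forward from the earlier date (November 8, 2236) to the later (April 17, 2261):
Day-of-year of November 8, 2236: 313.
Day-of-year of April 17, 2261: 107.
2236 has 366 days, so 366 − 313 = 53 days remain in 2236.
Full years 2237–2260: 18 common + 6 leap = 18×365 + 6×366 = 8766 days.
Total: 53 + 8766 + 107 = 8926 days.
8926 mod 7 = 1, so 1 day before Wednesday is Tuesday.

Tuesday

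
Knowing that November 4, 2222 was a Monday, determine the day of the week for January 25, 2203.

Count forward from the earlier date (January 25, 2203) to the later (November 4, 2222):
Day-of-year of January 25, 2203: 25.
Day-of-year of November 4, 2222: 308.
2203 has 365 days, so 365 − 25 = 340 days remain in 2203.
Full years 2204–2221: 13 common + 5 leap = 13×365 + 5×366 = 6575 days.
Total: 340 + 6575 + 308 = 7223 days.
7223 mod 7 = 6, so 6 days before Monday is Tuesday.

Tuesday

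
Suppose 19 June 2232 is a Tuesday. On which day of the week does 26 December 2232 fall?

Wednesday

June 2232: 30 − 19 = 11 days remain.
Then July (31), August (31), September (30), October (31), November (30): 31 + 31 + 30 + 31 + 30 = 153 days.
December 1–26, 2232: 26 days.
Total: 11 + 153 + 26 = 190 days.
190 mod 7 = 1, so 1 day after Tuesday is Wednesday.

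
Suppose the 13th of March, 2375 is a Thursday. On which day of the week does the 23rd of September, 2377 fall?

Day-of-year of March 13, 2375: 72.
Day-of-year of September 23, 2377: 266.
2375 has 365 days, so 365 − 72 = 293 days remain in 2375.
Full years: 2376: 366. Sum = 366.
Total: 293 + 366 + 266 = 925 days.
925 mod 7 = 1, so 1 day after Thursday is Friday.

Friday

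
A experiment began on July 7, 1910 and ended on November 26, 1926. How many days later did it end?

5986

From July 7, 1910 to July 7, 1926: 16 years, of which 4 contain a Feb 29 — 12×365 + 4×366 = 5844 days.
July 1926: 31 − 7 = 24 days remain.
Then August (31), September (30), October (31): 31 + 30 + 31 = 92 days.
November 1–26, 1926: 26 days.
Residual: 142 days.
Total: 5986 days.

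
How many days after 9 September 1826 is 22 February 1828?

531

September 9, 1826 → September 9, 1827: 365 days.
September 1827: 30 − 9 = 21 days remain.
Then October (31), November (30), December (31), January (31): 31 + 30 + 31 + 31 = 123 days.
February 1–22, 1828: 22 days (1828 is a leap year).
Residual: 166 days.
Total: 531 days.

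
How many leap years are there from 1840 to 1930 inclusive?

Years divisible by 4: 1840, 1844, …, 1928 — 23 in all.
Of these, 1900 is divisible by 100 but not 400, so not leap.
Leap years: 23 − 1 = 22.

22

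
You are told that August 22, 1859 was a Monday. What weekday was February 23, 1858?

Count forward from the earlier date (February 23, 1858) to the later (August 22, 1859):
Day-of-year of February 23, 1858: 54.
Day-of-year of August 22, 1859: 234.
1858 has 365 days, so 365 − 54 = 311 days remain in 1858.
Total: 311 + 234 = 545 days.
545 mod 7 = 6, so 6 days before Monday is Tuesday.

Tuesday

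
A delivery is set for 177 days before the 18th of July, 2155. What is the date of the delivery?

the 22nd of January, 2155

Count 177 days before July 18, 2155:
January 2155: 31 − 22 = 9 days remain.
Then February 2155 (28), March (31), April (30), May (31), June (30): 28 + 31 + 30 + 31 + 30 = 150 days.
July 1–18, 2155: 18 days.
Total: 9 + 150 + 18 = 177 days.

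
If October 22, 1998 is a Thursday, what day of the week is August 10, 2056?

Thursday

From October 22, 1998 to October 22, 2055: 57 years, of which 14 contain a Feb 29 — 43×365 + 14×366 = 20819 days.
(2000 is a leap year (divisible by 400).)
October 2055: 31 − 22 = 9 days remain.
Then 9 full months totalling 274 days.
August 1–10, 2056: 10 days.
Residual: 293 days.
Total: 21112 days.
21112 is a multiple of 7, so August 10, 2056 falls on the same weekday: Thursday.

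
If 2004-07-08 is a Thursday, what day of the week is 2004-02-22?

Sunday

Count forward from the earlier date (February 22, 2004) to the later (July 8, 2004):
February 2004: 29 − 22 = 7 days remain (2004 is a leap year, so February has 29 days).
Then March (31), April (30), May (31), June (30): 31 + 30 + 31 + 30 = 122 days.
July 1–8, 2004: 8 days.
Total: 7 + 122 + 8 = 137 days.
137 mod 7 = 4, so 4 days before Thursday is Sunday.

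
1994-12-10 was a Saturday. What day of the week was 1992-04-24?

Friday

Count forward from the earlier date (April 24, 1992) to the later (December 10, 1994):
April 24, 1992 → April 24, 1993: 365 days.
April 24, 1993 → April 24, 1994: 365 days.
April 1994: 30 − 24 = 6 days remain.
Then May (31), June (30), July (31), August (31), September (30), October (31), November (30): 31 + 30 + 31 + 31 + 30 + 31 + 30 = 214 days.
December 1–10, 1994: 10 days.
Residual: 230 days.
Total: 960 days.
960 mod 7 = 1, so 1 day before Saturday is Friday.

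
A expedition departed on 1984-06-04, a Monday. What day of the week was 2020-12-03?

From June 4, 1984 to June 4, 2020: 36 years, of which 9 contain a Feb 29 — 27×365 + 9×366 = 13149 days.
(2000 is a leap year (divisible by 400).)
June 2020: 30 − 4 = 26 days remain.
Then July (31), August (31), September (30), October (31), November (30): 31 + 31 + 30 + 31 + 30 = 153 days.
December 1–3, 2020: 3 days.
Residual: 182 days.
Total: 13331 days.
13331 mod 7 = 3, so 3 days after Monday is Thursday.

Thursday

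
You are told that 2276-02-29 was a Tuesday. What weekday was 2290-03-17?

Day-of-year of February 29, 2276: 60.
Day-of-year of March 17, 2290: 76.
2276 has 366 days, so 366 − 60 = 306 days remain in 2276.
Full years 2277–2289: 10 common + 3 leap = 10×365 + 3×366 = 4748 days.
Total: 306 + 4748 + 76 = 5130 days.
5130 mod 7 = 6, so 6 days after Tuesday is Monday.

Monday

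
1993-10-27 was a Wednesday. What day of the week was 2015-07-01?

Day-of-year of October 27, 1993: 300.
Day-of-year of July 1, 2015: 182.
1993 has 365 days, so 365 − 300 = 65 days remain in 1993.
Full years 1994–2014: 16 common + 5 leap = 16×365 + 5×366 = 7670 days.
Total: 65 + 7670 + 182 = 7917 days.
7917 is a multiple of 7, so 2015-07-01 falls on the same weekday: Wednesday.

Wednesday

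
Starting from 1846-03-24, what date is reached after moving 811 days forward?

1848-06-12

Count 811 days after March 24, 1846:
March 24, 1846 → March 24, 1847: 365 days.
March 24, 1847 → March 24, 1848: 366 days (1848 is a leap year).
March 1848: 31 − 24 = 7 days remain.
Then April (30), May (31): 30 + 31 = 61 days.
June 1–12, 1848: 12 days.
Residual: 80 days.
Total: 811 days.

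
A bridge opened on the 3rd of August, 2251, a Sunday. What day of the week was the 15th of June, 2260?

Day-of-year of August 3, 2251: 215.
Day-of-year of June 15, 2260: 167.
2251 has 365 days, so 365 − 215 = 150 days remain in 2251.
Full years 2252–2259: 6 common + 2 leap = 6×365 + 2×366 = 2922 days.
Total: 150 + 2922 + 167 = 3239 days.
3239 mod 7 = 5, so 5 days after Sunday is Friday.

Friday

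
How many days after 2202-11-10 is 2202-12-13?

33

November 2202: 30 − 10 = 20 days remain.
December 1–13, 2202: 13 days.
Total: 20 + 13 = 33 days.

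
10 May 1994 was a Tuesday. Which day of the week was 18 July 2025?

From May 10, 1994 to May 10, 2025: 31 years, of which 8 contain a Feb 29 — 23×365 + 8×366 = 11323 days.
(2000 is a leap year (divisible by 400).)
May 2025: 31 − 10 = 21 days remain.
Then June (30): 30 days.
July 1–18, 2025: 18 days.
Residual: 69 days.
Total: 11392 days.
11392 mod 7 = 3, so 3 days after Tuesday is Friday.

Friday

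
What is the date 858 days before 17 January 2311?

11 September 2308

Count 858 days before January 17, 2311:
Day-of-year of September 11, 2308: 255.
Day-of-year of January 17, 2311: 17.
2308 has 366 days, so 366 − 255 = 111 days remain in 2308.
Full years: 2309: 365; 2310: 365. Sum = 730.
Total: 111 + 730 + 17 = 858 days.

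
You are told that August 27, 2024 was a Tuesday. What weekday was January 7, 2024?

Count forward from the earlier date (January 7, 2024) to the later (August 27, 2024):
January 2024: 31 − 7 = 24 days remain.
Then February 2024 (29), March (31), April (30), May (31), June (30), July (31): 29 + 31 + 30 + 31 + 30 + 31 = 182 days.
August 1–27, 2024: 27 days.
Total: 24 + 182 + 27 = 233 days.
233 mod 7 = 2, so 2 days before Tuesday is Sunday.

Sunday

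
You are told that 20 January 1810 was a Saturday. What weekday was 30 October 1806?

Count forward from the earlier date (October 30, 1806) to the later (January 20, 1810):
October 30, 1806 → October 30, 1807: 365 days.
October 30, 1807 → October 30, 1808: 366 days (1808 is a leap year).
October 30, 1808 → October 30, 1809: 365 days.
October 1809: 31 − 30 = 1 day remains.
Then November (30), December (31): 30 + 31 = 61 days.
January 1–20, 1810: 20 days.
Residual: 82 days.
Total: 1178 days.
1178 mod 7 = 2, so 2 days before Saturday is Thursday.

Thursday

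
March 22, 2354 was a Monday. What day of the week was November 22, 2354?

March 2354: 31 − 22 = 9 days remain.
Then April (30), May (31), June (30), July (31), August (31), September (30), October (31): 30 + 31 + 30 + 31 + 31 + 30 + 31 = 214 days.
November 1–22, 2354: 22 days.
Total: 9 + 214 + 22 = 245 days.
245 is a multiple of 7, so November 22, 2354 falls on the same weekday: Monday.

Monday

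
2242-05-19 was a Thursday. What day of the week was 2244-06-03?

Monday

Day-of-year of May 19, 2242: 139.
Day-of-year of June 3, 2244: 155.
2242 has 365 days, so 365 − 139 = 226 days remain in 2242.
Full years: 2243: 365. Sum = 365.
Total: 226 + 365 + 155 = 746 days.
746 mod 7 = 4, so 4 days after Thursday is Monday.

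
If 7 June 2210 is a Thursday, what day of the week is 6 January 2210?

Count forward from the earlier date (January 6, 2210) to the later (June 7, 2210):
January 2210: 31 − 6 = 25 days remain.
Then February 2210 (28), March (31), April (30), May (31): 28 + 31 + 30 + 31 = 120 days.
June 1–7, 2210: 7 days.
Total: 25 + 120 + 7 = 152 days.
152 mod 7 = 5, so 5 days before Thursday is Saturday.

Saturday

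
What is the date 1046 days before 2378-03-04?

2375-04-23

Count 1046 days before March 4, 2378:
April 23, 2375 → April 23, 2376: 366 days (2376 is a leap year).
April 23, 2376 → April 23, 2377: 365 days.
April 2377: 30 − 23 = 7 days remain.
Then 10 full months totalling 304 days.
March 1–4, 2378: 4 days.
Residual: 315 days.
Total: 1046 days.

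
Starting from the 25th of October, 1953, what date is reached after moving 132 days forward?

the 6th of March, 1954

Count 132 days after October 25, 1953:
October 1953: 31 − 25 = 6 days remain.
Then November (30), December (31), January (31), February 1954 (28): 30 + 31 + 31 + 28 = 120 days.
March 1–6, 1954: 6 days.
Residual: 132 days.
Total: 132 days.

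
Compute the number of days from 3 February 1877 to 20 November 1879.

1020

February 1877: 28 − 3 = 25 days remain (1877 is not a leap year, so February has 28 days).
Then 32 full months totalling 975 days.
November 1–20, 1879: 20 days.
Total: 25 + 975 + 20 = 1020 days.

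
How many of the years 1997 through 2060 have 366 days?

Years divisible by 4: 2000, 2004, …, 2060 — 16 in all.
2000 is divisible by 400, so still leap.
No century exceptions apply. Count: 16.

16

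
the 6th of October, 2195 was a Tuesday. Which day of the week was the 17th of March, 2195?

Count forward from the earlier date (March 17, 2195) to the later (October 6, 2195):
March 2195: 31 − 17 = 14 days remain.
Then April (30), May (31), June (30), July (31), August (31), September (30): 30 + 31 + 30 + 31 + 31 + 30 = 183 days.
October 1–6, 2195: 6 days.
Total: 14 + 183 + 6 = 203 days.
203 is a multiple of 7, so the 17th of March, 2195 falls on the same weekday: Tuesday.

Tuesday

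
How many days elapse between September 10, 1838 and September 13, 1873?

Day-of-year of September 10, 1838: 253.
Day-of-year of September 13, 1873: 256.
1838 has 365 days, so 365 − 253 = 112 days remain in 1838.
Full years 1839–1872: 25 common + 9 leap = 25×365 + 9×366 = 12419 days.
Total: 112 + 12419 + 256 = 12787 days.

12787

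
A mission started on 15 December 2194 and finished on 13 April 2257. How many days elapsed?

Day-of-year of December 15, 2194: 349.
Day-of-year of April 13, 2257: 103.
2194 has 365 days, so 365 − 349 = 16 days remain in 2194.
Full years 2195–2256: 47 common + 15 leap = 47×365 + 15×366 = 22645 days.
Total: 16 + 22645 + 103 = 22764 days.

22764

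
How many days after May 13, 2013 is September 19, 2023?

From May 13, 2013 to May 13, 2023: 10 years, of which 2 contain a Feb 29 — 8×365 + 2×366 = 3652 days.
May 2023: 31 − 13 = 18 days remain.
Then June (30), July (31), August (31): 30 + 31 + 31 = 92 days.
September 1–19, 2023: 19 days.
Residual: 129 days.
Total: 3781 days.

3781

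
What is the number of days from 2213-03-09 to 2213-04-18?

40

March 2213: 31 − 9 = 22 days remain.
April 1–18, 2213: 18 days.
Total: 22 + 18 = 40 days.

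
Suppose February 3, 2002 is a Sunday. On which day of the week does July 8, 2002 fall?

Monday

February 2002: 28 − 3 = 25 days remain (2002 is not a leap year, so February has 28 days).
Then March (31), April (30), May (31), June (30): 31 + 30 + 31 + 30 = 122 days.
July 1–8, 2002: 8 days.
Total: 25 + 122 + 8 = 155 days.
155 mod 7 = 1, so 1 day after Sunday is Monday.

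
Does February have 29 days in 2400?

Yes

2400 is a leap year (divisible by 400).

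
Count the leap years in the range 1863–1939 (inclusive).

Years divisible by 4: 1864, 1868, …, 1936 — 19 in all.
Of these, 1900 is divisible by 100 but not 400, so not leap.
Leap years: 19 − 1 = 18.

18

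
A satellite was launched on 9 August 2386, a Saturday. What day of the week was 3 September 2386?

Wednesday

August 2386: 31 − 9 = 22 days remain.
September 1–3, 2386: 3 days.
Total: 22 + 3 = 25 days.
25 mod 7 = 4, so 4 days after Saturday is Wednesday.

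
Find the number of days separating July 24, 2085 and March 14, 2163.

Day-of-year of July 24, 2085: 205.
Day-of-year of March 14, 2163: 73.
2085 has 365 days, so 365 − 205 = 160 days remain in 2085.
Full years 2086–2162: 59 common + 18 leap = 59×365 + 18×366 = 28123 days.
Total: 160 + 28123 + 73 = 28356 days.

28356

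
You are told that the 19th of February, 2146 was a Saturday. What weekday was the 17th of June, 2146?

Friday

February 2146: 28 − 19 = 9 days remain (2146 is not a leap year, so February has 28 days).
Then March (31), April (30), May (31): 31 + 30 + 31 = 92 days.
June 1–17, 2146: 17 days.
Total: 9 + 92 + 17 = 118 days.
118 mod 7 = 6, so 6 days after Saturday is Friday.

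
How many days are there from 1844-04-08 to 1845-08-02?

481

Day-of-year of April 8, 1844: 99.
Day-of-year of August 2, 1845: 214.
1844 has 366 days, so 366 − 99 = 267 days remain in 1844.
Total: 267 + 214 = 481 days.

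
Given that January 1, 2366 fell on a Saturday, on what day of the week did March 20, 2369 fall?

Thursday

January 1, 2366 → January 1, 2367: 365 days.
January 1, 2367 → January 1, 2368: 365 days.
January 1, 2368 → January 1, 2369: 366 days (2368 is a leap year).
January 2369: 31 − 1 = 30 days remain.
Then February 2369 (28): 28 days.
March 1–20, 2369: 20 days.
Residual: 78 days.
Total: 1174 days.
1174 mod 7 = 5, so 5 days after Saturday is Thursday.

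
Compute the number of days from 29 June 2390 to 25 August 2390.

June 2390: 30 − 29 = 1 day remains.
Then July (31): 31 days.
August 1–25, 2390: 25 days.
Total: 1 + 31 + 25 = 57 days.

57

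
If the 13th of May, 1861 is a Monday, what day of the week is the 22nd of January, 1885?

Day-of-year of May 13, 1861: 133.
Day-of-year of January 22, 1885: 22.
1861 has 365 days, so 365 − 133 = 232 days remain in 1861.
Full years 1862–1884: 17 common + 6 leap = 17×365 + 6×366 = 8401 days.
Total: 232 + 8401 + 22 = 8655 days.
8655 mod 7 = 3, so 3 days after Monday is Thursday.

Thursday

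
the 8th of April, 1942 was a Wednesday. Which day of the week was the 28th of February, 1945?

Wednesday

Day-of-year of April 8, 1942: 98.
Day-of-year of February 28, 1945: 59.
1942 has 365 days, so 365 − 98 = 267 days remain in 1942.
Full years: 1943: 365; 1944: 366. Sum = 731.
Total: 267 + 731 + 59 = 1057 days.
1057 is a multiple of 7, so the 28th of February, 1945 falls on the same weekday: Wednesday.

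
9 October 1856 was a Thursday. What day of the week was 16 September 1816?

Count forward from the earlier date (September 16, 1816) to the later (October 9, 1856):
From September 16, 1816 to September 16, 1856: 40 years, of which 10 contain a Feb 29 — 30×365 + 10×366 = 14610 days.
September 1856: 30 − 16 = 14 days remain.
October 1–9, 1856: 9 days.
Residual: 23 days.
Total: 14633 days.
14633 mod 7 = 3, so 3 days before Thursday is Monday.

Monday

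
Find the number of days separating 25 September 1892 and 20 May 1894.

Day-of-year of September 25, 1892: 269.
Day-of-year of May 20, 1894: 140.
1892 has 366 days, so 366 − 269 = 97 days remain in 1892.
Full years: 1893: 365. Sum = 365.
Total: 97 + 365 + 140 = 602 days.

602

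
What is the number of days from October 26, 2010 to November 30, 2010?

35

October 2010: 31 − 26 = 5 days remain.
November 1–30, 2010: 30 days.
Total: 5 + 30 = 35 days.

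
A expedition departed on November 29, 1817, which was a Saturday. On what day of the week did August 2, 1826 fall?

Wednesday

Day-of-year of November 29, 1817: 333.
Day-of-year of August 2, 1826: 214.
1817 has 365 days, so 365 − 333 = 32 days remain in 1817.
Full years 1818–1825: 6 common + 2 leap = 6×365 + 2×366 = 2922 days.
Total: 32 + 2922 + 214 = 3168 days.
3168 mod 7 = 4, so 4 days after Saturday is Wednesday.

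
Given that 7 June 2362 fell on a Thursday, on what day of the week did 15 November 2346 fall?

Count forward from the earlier date (November 15, 2346) to the later (June 7, 2362):
Day-of-year of November 15, 2346: 319.
Day-of-year of June 7, 2362: 158.
2346 has 365 days, so 365 − 319 = 46 days remain in 2346.
Full years 2347–2361: 11 common + 4 leap = 11×365 + 4×366 = 5479 days.
Total: 46 + 5479 + 158 = 5683 days.
5683 mod 7 = 6, so 6 days before Thursday is Friday.

Friday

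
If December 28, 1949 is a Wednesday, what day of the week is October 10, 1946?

Count forward from the earlier date (October 10, 1946) to the later (December 28, 1949):
Day-of-year of October 10, 1946: 283.
Day-of-year of December 28, 1949: 362.
1946 has 365 days, so 365 − 283 = 82 days remain in 1946.
Full years: 1947: 365; 1948: 366. Sum = 731.
Total: 82 + 731 + 362 = 1175 days.
1175 mod 7 = 6, so 6 days before Wednesday is Thursday.

Thursday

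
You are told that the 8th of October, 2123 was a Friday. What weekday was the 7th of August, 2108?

Count forward from the earlier date (August 7, 2108) to the later (October 8, 2123):
From August 7, 2108 to August 7, 2123: 15 years, of which 3 contain a Feb 29 — 12×365 + 3×366 = 5478 days.
August 2123: 31 − 7 = 24 days remain.
Then September (30): 30 days.
October 1–8, 2123: 8 days.
Residual: 62 days.
Total: 5540 days.
5540 mod 7 = 3, so 3 days before Friday is Tuesday.

Tuesday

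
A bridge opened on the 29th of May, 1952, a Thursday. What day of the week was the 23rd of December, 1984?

Sunday

From May 29, 1952 to May 29, 1984: 32 years, of which 8 contain a Feb 29 — 24×365 + 8×366 = 11688 days.
May 1984: 31 − 29 = 2 days remain.
Then June (30), July (31), August (31), September (30), October (31), November (30): 30 + 31 + 31 + 30 + 31 + 30 = 183 days.
December 1–23, 1984: 23 days.
Residual: 208 days.
Total: 11896 days.
11896 mod 7 = 3, so 3 days after Thursday is Sunday.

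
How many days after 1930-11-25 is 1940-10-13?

3610

From November 25, 1930 to November 25, 1939: 9 years, of which 2 contain a Feb 29 — 7×365 + 2×366 = 3287 days.
November 1939: 30 − 25 = 5 days remain.
Then 10 full months totalling 305 days.
October 1–13, 1940: 13 days.
Residual: 323 days.
Total: 3610 days.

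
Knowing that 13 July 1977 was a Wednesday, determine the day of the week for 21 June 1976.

Monday

Count forward from the earlier date (June 21, 1976) to the later (July 13, 1977):
Day-of-year of June 21, 1976: 173.
Day-of-year of July 13, 1977: 194.
1976 has 366 days, so 366 − 173 = 193 days remain in 1976.
Total: 193 + 194 = 387 days.
387 mod 7 = 2, so 2 days before Wednesday is Monday.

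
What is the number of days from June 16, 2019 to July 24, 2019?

38

June 2019: 30 − 16 = 14 days remain.
July 1–24, 2019: 24 days.
Total: 14 + 24 = 38 days.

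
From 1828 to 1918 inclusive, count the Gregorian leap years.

Years divisible by 4: 1828, 1832, …, 1916 — 23 in all.
Of these, 1900 is divisible by 100 but not 400, so not leap.
Leap years: 23 − 1 = 22.

22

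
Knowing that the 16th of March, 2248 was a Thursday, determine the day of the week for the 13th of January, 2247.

Count forward from the earlier date (January 13, 2247) to the later (March 16, 2248):
Day-of-year of January 13, 2247: 13.
Day-of-year of March 16, 2248: 76.
2247 has 365 days, so 365 − 13 = 352 days remain in 2247.
Total: 352 + 76 = 428 days.
428 mod 7 = 1, so 1 day before Thursday is Wednesday.

Wednesday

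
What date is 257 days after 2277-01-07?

2277-09-21

Count 257 days after January 7, 2277:
January 2277: 31 − 7 = 24 days remain.
Then February 2277 (28), March (31), April (30), May (31), June (30), July (31), August (31): 28 + 31 + 30 + 31 + 30 + 31 + 31 = 212 days.
September 1–21, 2277: 21 days.
Total: 24 + 212 + 21 = 257 days.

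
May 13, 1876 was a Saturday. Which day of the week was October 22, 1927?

Saturday

Day-of-year of May 13, 1876: 134.
Day-of-year of October 22, 1927: 295.
1876 has 366 days, so 366 − 134 = 232 days remain in 1876.
Full years 1877–1926: 39 common + 11 leap = 39×365 + 11×366 = 18261 days.
Total: 232 + 18261 + 295 = 18788 days.
18788 is a multiple of 7, so October 22, 1927 falls on the same weekday: Saturday.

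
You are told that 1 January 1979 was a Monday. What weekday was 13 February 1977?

Count forward from the earlier date (February 13, 1977) to the later (January 1, 1979):
Day-of-year of February 13, 1977: 44.
Day-of-year of January 1, 1979: 1.
1977 has 365 days, so 365 − 44 = 321 days remain in 1977.
Full years: 1978: 365. Sum = 365.
Total: 321 + 365 + 1 = 687 days.
687 mod 7 = 1, so 1 day before Monday is Sunday.

Sunday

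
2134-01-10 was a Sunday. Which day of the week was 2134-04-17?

January 2134: 31 − 10 = 21 days remain.
Then February 2134 (28), March (31): 28 + 31 = 59 days.
April 1–17, 2134: 17 days.
Total: 21 + 59 + 17 = 97 days.
97 mod 7 = 6, so 6 days after Sunday is Saturday.

Saturday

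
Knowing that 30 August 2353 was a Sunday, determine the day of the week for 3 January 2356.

August 30, 2353 → August 30, 2354: 365 days.
August 30, 2354 → August 30, 2355: 365 days.
August 2355: 31 − 30 = 1 day remains.
Then September (30), October (31), November (30), December (31): 30 + 31 + 30 + 31 = 122 days.
January 1–3, 2356: 3 days.
Residual: 126 days.
Total: 856 days.
856 mod 7 = 2, so 2 days after Sunday is Tuesday.

Tuesday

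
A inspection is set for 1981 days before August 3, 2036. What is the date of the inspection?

March 2, 2031

Count 1981 days before August 3, 2036:
Day-of-year of March 2, 2031: 61.
Day-of-year of August 3, 2036: 216.
2031 has 365 days, so 365 − 61 = 304 days remain in 2031.
Full years: 2032: 366; 2033: 365; 2034: 365; 2035: 365. Sum = 1461.
Total: 304 + 1461 + 216 = 1981 days.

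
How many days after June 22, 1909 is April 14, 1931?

7966

Day-of-year of June 22, 1909: 173.
Day-of-year of April 14, 1931: 104.
1909 has 365 days, so 365 − 173 = 192 days remain in 1909.
Full years 1910–1930: 16 common + 5 leap = 16×365 + 5×366 = 7670 days.
Total: 192 + 7670 + 104 = 7966 days.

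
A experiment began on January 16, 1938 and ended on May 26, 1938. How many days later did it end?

130

January 1938: 31 − 16 = 15 days remain.
Then February 1938 (28), March (31), April (30): 28 + 31 + 30 = 89 days.
May 1–26, 1938: 26 days.
Total: 15 + 89 + 26 = 130 days.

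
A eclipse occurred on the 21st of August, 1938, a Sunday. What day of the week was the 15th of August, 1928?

Count forward from the earlier date (August 15, 1928) to the later (August 21, 1938):
From August 15, 1928 to August 15, 1938: 10 years, of which 2 contain a Feb 29 — 8×365 + 2×366 = 3652 days.
Within August 1938: 21 − 15 = 6 days.
Total: 3658 days.
3658 mod 7 = 4, so 4 days before Sunday is Wednesday.

Wednesday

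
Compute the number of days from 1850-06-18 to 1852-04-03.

Day-of-year of June 18, 1850: 169.
Day-of-year of April 3, 1852: 94.
1850 has 365 days, so 365 − 169 = 196 days remain in 1850.
Full years: 1851: 365. Sum = 365.
Total: 196 + 365 + 94 = 655 days.

655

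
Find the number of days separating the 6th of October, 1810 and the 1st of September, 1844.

12384

Day-of-year of October 6, 1810: 279.
Day-of-year of September 1, 1844: 245.
1810 has 365 days, so 365 − 279 = 86 days remain in 1810.
Full years 1811–1843: 25 common + 8 leap = 25×365 + 8×366 = 12053 days.
Total: 86 + 12053 + 245 = 12384 days.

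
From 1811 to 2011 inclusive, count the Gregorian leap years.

49

Years divisible by 4: 1812, 1816, …, 2008 — 50 in all.
Of these, 1900 is divisible by 100 but not 400, so not leap.
2000 is divisible by 400, so still leap.
Leap years: 50 − 1 = 49.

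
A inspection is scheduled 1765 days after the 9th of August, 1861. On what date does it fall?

the 9th of June, 1866

Count 1765 days after August 9, 1861:
August 9, 1861 → August 9, 1862: 365 days.
August 9, 1862 → August 9, 1863: 365 days.
August 9, 1863 → August 9, 1864: 366 days (1864 is a leap year).
August 9, 1864 → August 9, 1865: 365 days.
August 1865: 31 − 9 = 22 days remain.
Then 9 full months totalling 273 days.
June 1–9, 1866: 9 days.
Residual: 304 days.
Total: 1765 days.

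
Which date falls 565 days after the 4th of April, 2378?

the 21st of October, 2379

Count 565 days after April 4, 2378:
April 4, 2378 → April 4, 2379: 365 days.
April 2379: 30 − 4 = 26 days remain.
Then May (31), June (30), July (31), August (31), September (30): 31 + 30 + 31 + 31 + 30 = 153 days.
October 1–21, 2379: 21 days.
Residual: 200 days.
Total: 565 days.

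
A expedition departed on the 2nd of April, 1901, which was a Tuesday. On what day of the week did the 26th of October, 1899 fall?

Thursday

Count forward from the earlier date (October 26, 1899) to the later (April 2, 1901):
October 1899: 31 − 26 = 5 days remain.
Then 17 full months totalling 516 days.
April 1–2, 1901: 2 days.
Total: 5 + 516 + 2 = 523 days.
523 mod 7 = 5, so 5 days before Tuesday is Thursday.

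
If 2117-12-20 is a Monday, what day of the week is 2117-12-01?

Wednesday

Count forward from the earlier date (December 1, 2117) to the later (December 20, 2117):
Within December 2117: 20 − 1 = 19 days.
19 mod 7 = 5, so 5 days before Monday is Wednesday.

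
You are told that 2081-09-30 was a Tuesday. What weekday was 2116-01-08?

Day-of-year of September 30, 2081: 273.
Day-of-year of January 8, 2116: 8.
2081 has 365 days, so 365 − 273 = 92 days remain in 2081.
Full years 2082–2115: 27 common + 7 leap = 27×365 + 7×366 = 12417 days.
Total: 92 + 12417 + 8 = 12517 days.
12517 mod 7 = 1, so 1 day after Tuesday is Wednesday.

Wednesday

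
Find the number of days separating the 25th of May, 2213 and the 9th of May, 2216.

1080

Day-of-year of May 25, 2213: 145.
Day-of-year of May 9, 2216: 130.
2213 has 365 days, so 365 − 145 = 220 days remain in 2213.
Full years: 2214: 365; 2215: 365. Sum = 730.
Total: 220 + 730 + 130 = 1080 days.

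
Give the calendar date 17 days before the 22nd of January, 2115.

the 5th of January, 2115

Count 17 days before January 22, 2115:
Within January 2115: 22 − 5 = 17 days.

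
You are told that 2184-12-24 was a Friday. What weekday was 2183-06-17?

Tuesday

Count forward from the earlier date (June 17, 2183) to the later (December 24, 2184):
June 17, 2183 → June 17, 2184: 366 days (2184 is a leap year).
June 2184: 30 − 17 = 13 days remain.
Then July (31), August (31), September (30), October (31), November (30): 31 + 31 + 30 + 31 + 30 = 153 days.
December 1–24, 2184: 24 days.
Residual: 190 days.
Total: 556 days.
556 mod 7 = 3, so 3 days before Friday is Tuesday.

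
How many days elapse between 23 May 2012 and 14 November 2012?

May 2012: 31 − 23 = 8 days remain.
Then June (30), July (31), August (31), September (30), October (31): 30 + 31 + 31 + 30 + 31 = 153 days.
November 1–14, 2012: 14 days.
Total: 8 + 153 + 14 = 175 days.

175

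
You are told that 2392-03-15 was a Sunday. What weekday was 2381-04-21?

Tuesday

Count forward from the earlier date (April 21, 2381) to the later (March 15, 2392):
Day-of-year of April 21, 2381: 111.
Day-of-year of March 15, 2392: 75.
2381 has 365 days, so 365 − 111 = 254 days remain in 2381.
Full years 2382–2391: 8 common + 2 leap = 8×365 + 2×366 = 3652 days.
Total: 254 + 3652 + 75 = 3981 days.
3981 mod 7 = 5, so 5 days before Sunday is Tuesday.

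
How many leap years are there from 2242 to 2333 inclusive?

22

Years divisible by 4: 2244, 2248, …, 2332 — 23 in all.
Of these, 2300 is divisible by 100 but not 400, so not leap.
Leap years: 23 − 1 = 22.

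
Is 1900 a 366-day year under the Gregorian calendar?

1900 is not a leap year (divisible by 100 but not 400).

No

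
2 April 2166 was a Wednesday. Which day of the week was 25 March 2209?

Day-of-year of April 2, 2166: 92.
Day-of-year of March 25, 2209: 84.
2166 has 365 days, so 365 − 92 = 273 days remain in 2166.
Full years 2167–2208: 32 common + 10 leap = 32×365 + 10×366 = 15340 days.
Total: 273 + 15340 + 84 = 15697 days.
15697 mod 7 = 3, so 3 days after Wednesday is Saturday.

Saturday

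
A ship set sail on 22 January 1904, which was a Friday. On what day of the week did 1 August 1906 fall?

January 22, 1904 → January 22, 1905: 366 days (1904 is a leap year).
January 22, 1905 → January 22, 1906: 365 days.
January 1906: 31 − 22 = 9 days remain.
Then February 1906 (28), March (31), April (30), May (31), June (30), July (31): 28 + 31 + 30 + 31 + 30 + 31 = 181 days.
August 1, 1906: 1 day.
Residual: 191 days.
Total: 922 days.
922 mod 7 = 5, so 5 days after Friday is Wednesday.

Wednesday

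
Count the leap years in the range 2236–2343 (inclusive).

26

Years divisible by 4: 2236, 2240, …, 2340 — 27 in all.
Of these, 2300 is divisible by 100 but not 400, so not leap.
Leap years: 27 − 1 = 26.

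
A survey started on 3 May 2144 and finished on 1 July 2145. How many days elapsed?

May 3, 2144 → May 3, 2145: 365 days.
May 2145: 31 − 3 = 28 days remain.
Then June (30): 30 days.
July 1, 2145: 1 day.
Residual: 59 days.
Total: 424 days.

424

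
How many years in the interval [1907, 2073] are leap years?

Years divisible by 4: 1908, 1912, …, 2072 — 42 in all.
2000 is divisible by 400, so still leap.
No century exceptions apply. Count: 42.

42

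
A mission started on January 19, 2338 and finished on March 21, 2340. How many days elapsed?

792

Day-of-year of January 19, 2338: 19.
Day-of-year of March 21, 2340: 81.
2338 has 365 days, so 365 − 19 = 346 days remain in 2338.
Full years: 2339: 365. Sum = 365.
Total: 346 + 365 + 81 = 792 days.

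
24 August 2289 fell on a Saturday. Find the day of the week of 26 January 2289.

Count forward from the earlier date (January 26, 2289) to the later (August 24, 2289):
January 2289: 31 − 26 = 5 days remain.
Then February 2289 (28), March (31), April (30), May (31), June (30), July (31): 28 + 31 + 30 + 31 + 30 + 31 = 181 days.
August 1–24, 2289: 24 days.
Total: 5 + 181 + 24 = 210 days.
210 is a multiple of 7, so 26 January 2289 falls on the same weekday: Saturday.

Saturday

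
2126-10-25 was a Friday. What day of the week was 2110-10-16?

Count forward from the earlier date (October 16, 2110) to the later (October 25, 2126):
Day-of-year of October 16, 2110: 289.
Day-of-year of October 25, 2126: 298.
2110 has 365 days, so 365 − 289 = 76 days remain in 2110.
Full years 2111–2125: 11 common + 4 leap = 11×365 + 4×366 = 5479 days.
Total: 76 + 5479 + 298 = 5853 days.
5853 mod 7 = 1, so 1 day before Friday is Thursday.

Thursday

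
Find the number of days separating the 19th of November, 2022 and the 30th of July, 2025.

Day-of-year of November 19, 2022: 323.
Day-of-year of July 30, 2025: 211.
2022 has 365 days, so 365 − 323 = 42 days remain in 2022.
Full years: 2023: 365; 2024: 366. Sum = 731.
Total: 42 + 731 + 211 = 984 days.

984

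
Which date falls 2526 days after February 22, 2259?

January 22, 2266

Count 2526 days after February 22, 2259:
Day-of-year of February 22, 2259: 53.
Day-of-year of January 22, 2266: 22.
2259 has 365 days, so 365 − 53 = 312 days remain in 2259.
Full years: 2260: 366; 2261: 365; 2262: 365; 2263: 365; 2264: 366; 2265: 365. Sum = 2192.
Total: 312 + 2192 + 22 = 2526 days.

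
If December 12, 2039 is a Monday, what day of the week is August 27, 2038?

Count forward from the earlier date (August 27, 2038) to the later (December 12, 2039):
Day-of-year of August 27, 2038: 239.
Day-of-year of December 12, 2039: 346.
2038 has 365 days, so 365 − 239 = 126 days remain in 2038.
Total: 126 + 346 = 472 days.
472 mod 7 = 3, so 3 days before Monday is Friday.

Friday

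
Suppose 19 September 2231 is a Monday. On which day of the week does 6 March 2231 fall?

Count forward from the earlier date (March 6, 2231) to the later (September 19, 2231):
March 2231: 31 − 6 = 25 days remain.
Then April (30), May (31), June (30), July (31), August (31): 30 + 31 + 30 + 31 + 31 = 153 days.
September 1–19, 2231: 19 days.
Total: 25 + 153 + 19 = 197 days.
197 mod 7 = 1, so 1 day before Monday is Sunday.

Sunday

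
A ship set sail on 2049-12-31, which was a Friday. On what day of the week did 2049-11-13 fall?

Count forward from the earlier date (November 13, 2049) to the later (December 31, 2049):
November 2049: 30 − 13 = 17 days remain.
December 1–31, 2049: 31 days.
Total: 17 + 31 = 48 days.
48 mod 7 = 6, so 6 days before Friday is Saturday.

Saturday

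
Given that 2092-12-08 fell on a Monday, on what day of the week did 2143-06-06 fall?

Thursday

From December 8, 2092 to December 8, 2142: 50 years, of which 11 contain a Feb 29 — 39×365 + 11×366 = 18261 days.
(2100 is not a leap year (divisible by 100 but not 400).)
December 2142: 31 − 8 = 23 days remain.
Then January (31), February 2143 (28), March (31), April (30), May (31): 31 + 28 + 31 + 30 + 31 = 151 days.
June 1–6, 2143: 6 days.
Residual: 180 days.
Total: 18441 days.
18441 mod 7 = 3, so 3 days after Monday is Thursday.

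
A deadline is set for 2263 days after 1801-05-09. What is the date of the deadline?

1807-07-20

Count 2263 days after May 9, 1801:
Day-of-year of May 9, 1801: 129.
Day-of-year of July 20, 1807: 201.
1801 has 365 days, so 365 − 129 = 236 days remain in 1801.
Full years: 1802: 365; 1803: 365; 1804: 366; 1805: 365; 1806: 365. Sum = 1826.
Total: 236 + 1826 + 201 = 2263 days.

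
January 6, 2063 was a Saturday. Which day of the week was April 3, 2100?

Day-of-year of January 6, 2063: 6.
Day-of-year of April 3, 2100: 93.
2063 has 365 days, so 365 − 6 = 359 days remain in 2063.
Full years 2064–2099: 27 common + 9 leap = 27×365 + 9×366 = 13149 days.
Total: 359 + 13149 + 93 = 13601 days.
13601 is a multiple of 7, so April 3, 2100 falls on the same weekday: Saturday.

Saturday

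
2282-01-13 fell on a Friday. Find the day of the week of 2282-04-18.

Tuesday

January 2282: 31 − 13 = 18 days remain.
Then February 2282 (28), March (31): 28 + 31 = 59 days.
April 1–18, 2282: 18 days.
Total: 18 + 59 + 18 = 95 days.
95 mod 7 = 4, so 4 days after Friday is Tuesday.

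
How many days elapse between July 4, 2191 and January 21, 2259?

Day-of-year of July 4, 2191: 185.
Day-of-year of January 21, 2259: 21.
2191 has 365 days, so 365 − 185 = 180 days remain in 2191.
Full years 2192–2258: 51 common + 16 leap = 51×365 + 16×366 = 24471 days.
Total: 180 + 24471 + 21 = 24672 days.

24672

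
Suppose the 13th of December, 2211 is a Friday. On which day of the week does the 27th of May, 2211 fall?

Count forward from the earlier date (May 27, 2211) to the later (December 13, 2211):
May 2211: 31 − 27 = 4 days remain.
Then June (30), July (31), August (31), September (30), October (31), November (30): 30 + 31 + 31 + 30 + 31 + 30 = 183 days.
December 1–13, 2211: 13 days.
Total: 4 + 183 + 13 = 200 days.
200 mod 7 = 4, so 4 days before Friday is Monday.

Monday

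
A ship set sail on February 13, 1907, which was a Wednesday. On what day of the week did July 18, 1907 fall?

February 1907: 28 − 13 = 15 days remain (1907 is not a leap year, so February has 28 days).
Then March (31), April (30), May (31), June (30): 31 + 30 + 31 + 30 = 122 days.
July 1–18, 1907: 18 days.
Total: 15 + 122 + 18 = 155 days.
155 mod 7 = 1, so 1 day after Wednesday is Thursday.

Thursday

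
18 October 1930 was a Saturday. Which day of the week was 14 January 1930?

Count forward from the earlier date (January 14, 1930) to the later (October 18, 1930):
January 1930: 31 − 14 = 17 days remain.
Then February 1930 (28), March (31), April (30), May (31), June (30), July (31), August (31), September (30): 28 + 31 + 30 + 31 + 30 + 31 + 31 + 30 = 242 days.
October 1–18, 1930: 18 days.
Total: 17 + 242 + 18 = 277 days.
277 mod 7 = 4, so 4 days before Saturday is Tuesday.

Tuesday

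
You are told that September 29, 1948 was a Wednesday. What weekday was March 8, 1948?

Monday

Count forward from the earlier date (March 8, 1948) to the later (September 29, 1948):
March 1948: 31 − 8 = 23 days remain.
Then April (30), May (31), June (30), July (31), August (31): 30 + 31 + 30 + 31 + 31 = 153 days.
September 1–29, 1948: 29 days.
Total: 23 + 153 + 29 = 205 days.
205 mod 7 = 2, so 2 days before Wednesday is Monday.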